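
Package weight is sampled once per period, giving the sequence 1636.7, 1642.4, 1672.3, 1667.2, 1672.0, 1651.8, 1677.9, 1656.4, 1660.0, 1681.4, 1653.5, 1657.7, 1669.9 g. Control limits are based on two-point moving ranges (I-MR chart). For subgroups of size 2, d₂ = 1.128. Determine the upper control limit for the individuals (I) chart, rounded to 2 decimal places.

X̄ = (1636.7 + 1642.4 + 1672.3 + 1667.2 + 1672.0 + 1651.8 + 1677.9 + 1656.4 + 1660.0 + 1681.4 + 1653.5 + 1657.7 + 1669.9) / 13 = 1661.4769
Moving ranges: 5.7, 29.9, 5.1, 4.8, 20.2, 26.1, 21.5, 3.6, 21.4, 27.9, 4.2, 12.2; M̄R̄ = 182.6000 / 12 = 15.2167
UCL = X̄ + 3·M̄R̄/d₂ = 1661.4769 + 3 × 15.2167 / 1.128 = 1701.9468

1701.95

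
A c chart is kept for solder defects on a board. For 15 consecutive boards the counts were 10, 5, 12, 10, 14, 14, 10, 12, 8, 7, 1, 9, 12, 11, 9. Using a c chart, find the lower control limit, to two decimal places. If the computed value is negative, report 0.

c̄ = (10 + 5 + 12 + 10 + 14 + 14 + 10 + 12 + 8 + 7 + 1 + 9 + 12 + 11 + 9) / 15 = 144 / 15 = 9.6000
LCL = c̄ − 3√c̄ = 9.6000 − 3 × 3.0984 = 0.3048

0.30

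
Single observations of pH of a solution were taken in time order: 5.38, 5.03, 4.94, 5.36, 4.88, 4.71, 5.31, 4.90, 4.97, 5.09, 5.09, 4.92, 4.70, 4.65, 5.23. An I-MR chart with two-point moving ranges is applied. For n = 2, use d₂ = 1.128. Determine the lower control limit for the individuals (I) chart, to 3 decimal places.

X̄ = (5.38 + 5.03 + 4.94 + 5.36 + 4.88 + 4.71 + 5.31 + 4.90 + 4.97 + 5.09 + 5.09 + 4.92 + 4.70 + 4.65 + 5.23) / 15 = 5.0107
Moving ranges: 0.35, 0.09, 0.42, 0.48, 0.17, 0.60, 0.41, 0.07, 0.12, 0.00, 0.17, 0.22, 0.05, 0.58; M̄R̄ = 3.7300 / 14 = 0.2664
LCL = X̄ − 3·M̄R̄/d₂ = 5.0107 − 3 × 0.2664 / 1.128 = 4.3021

4.302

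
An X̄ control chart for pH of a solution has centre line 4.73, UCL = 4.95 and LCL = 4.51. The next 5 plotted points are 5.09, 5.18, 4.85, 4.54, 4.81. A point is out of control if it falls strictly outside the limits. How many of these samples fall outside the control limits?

2

Compare each point to [4.51, 4.95]: sample 1 = 5.09 > UCL; sample 2 = 5.18 > UCL.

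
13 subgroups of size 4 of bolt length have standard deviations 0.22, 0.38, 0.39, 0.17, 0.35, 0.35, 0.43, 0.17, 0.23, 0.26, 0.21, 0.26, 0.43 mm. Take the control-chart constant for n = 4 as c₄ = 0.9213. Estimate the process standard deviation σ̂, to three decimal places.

0.321

s̄ = (0.22 + 0.38 + 0.39 + 0.17 + 0.35 + 0.35 + 0.43 + 0.17 + 0.23 + 0.26 + 0.21 + 0.26 + 0.43) / 13 = 0.2962
σ̂ = s̄ / c₄ = 0.2962 / 0.9213 = 0.3215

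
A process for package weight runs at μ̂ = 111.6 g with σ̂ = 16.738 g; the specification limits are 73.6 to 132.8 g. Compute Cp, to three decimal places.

0.589

Cp = (USL − LSL) / (6σ̂) = (132.8 − 73.6) / (6 × 16.738) = 59.2000 / 100.4280 = 0.5895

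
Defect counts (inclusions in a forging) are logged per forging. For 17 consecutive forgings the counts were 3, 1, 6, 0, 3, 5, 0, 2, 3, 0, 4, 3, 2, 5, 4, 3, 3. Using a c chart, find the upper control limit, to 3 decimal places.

7.753

c̄ = (3 + 1 + 6 + 0 + 3 + 5 + 0 + 2 + 3 + 0 + 4 + 3 + 2 + 5 + 4 + 3 + 3) / 17 = 47 / 17 = 2.7647
UCL = c̄ + 3√c̄ = 2.7647 + 3 × √2.7647 = 2.7647 + 3 × 1.6627 = 7.7529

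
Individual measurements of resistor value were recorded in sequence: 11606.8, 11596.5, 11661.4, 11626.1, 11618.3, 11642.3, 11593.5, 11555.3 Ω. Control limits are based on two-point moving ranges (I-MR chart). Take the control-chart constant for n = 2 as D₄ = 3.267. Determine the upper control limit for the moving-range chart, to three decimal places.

Moving ranges: 10.3, 64.9, 35.3, 7.8, 24.0, 48.8, 38.2; M̄R̄ = 229.3000 / 7 = 32.7571
UCL_MR = D₄·M̄R̄ = 3.267 × 32.7571 = 107.0176

107.018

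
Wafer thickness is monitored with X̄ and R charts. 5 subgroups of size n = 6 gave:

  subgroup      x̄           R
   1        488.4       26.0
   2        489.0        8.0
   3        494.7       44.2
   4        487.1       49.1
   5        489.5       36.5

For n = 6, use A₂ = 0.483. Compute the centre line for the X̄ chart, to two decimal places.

X̄̄ = (488.4 + 489.0 + 494.7 + 487.1 + 489.5) / 5 = 2448.7000 / 5 = 489.7400
CL = X̄̄ = 489.7400

489.74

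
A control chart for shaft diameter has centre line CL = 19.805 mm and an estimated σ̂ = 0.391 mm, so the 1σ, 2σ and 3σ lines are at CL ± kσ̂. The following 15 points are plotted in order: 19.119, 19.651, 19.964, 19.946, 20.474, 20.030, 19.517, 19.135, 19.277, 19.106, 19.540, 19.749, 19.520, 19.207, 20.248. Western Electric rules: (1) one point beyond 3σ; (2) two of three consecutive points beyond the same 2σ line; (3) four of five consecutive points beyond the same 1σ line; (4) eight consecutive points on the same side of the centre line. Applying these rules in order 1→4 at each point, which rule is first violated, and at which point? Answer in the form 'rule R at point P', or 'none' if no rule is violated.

rule 4 at point 14

Zone of each point (C = within 1σ̂, B = 1σ̂–2σ̂, A = 2σ̂–3σ̂, * = beyond 3σ̂; sign = side of CL): 1:-B, 2:-C, 3:+C, 4:+C, 5:+B, 6:+C, 7:-C, 8:-B, 9:-B, 10:-B, 11:-C, 12:-C, 13:-C, 14:-B, 15:+B
Rule 4 (eight consecutive points on the same side of the centre line) is satisfied at point 14.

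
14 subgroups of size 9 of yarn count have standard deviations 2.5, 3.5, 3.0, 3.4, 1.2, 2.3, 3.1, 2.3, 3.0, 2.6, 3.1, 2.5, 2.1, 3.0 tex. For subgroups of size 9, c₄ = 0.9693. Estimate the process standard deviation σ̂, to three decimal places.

s̄ = (2.5 + 3.5 + 3.0 + 3.4 + 1.2 + 2.3 + 3.1 + 2.3 + 3.0 + 2.6 + 3.1 + 2.5 + 2.1 + 3.0) / 14 = 2.6857
σ̂ = s̄ / c₄ = 2.6857 / 0.9693 = 2.7708

2.771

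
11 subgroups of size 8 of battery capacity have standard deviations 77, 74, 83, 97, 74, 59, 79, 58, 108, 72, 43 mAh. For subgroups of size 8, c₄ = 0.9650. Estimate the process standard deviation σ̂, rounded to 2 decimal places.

77.63

s̄ = (77 + 74 + 83 + 97 + 74 + 59 + 79 + 58 + 108 + 72 + 43) / 11 = 74.9091
σ̂ = s̄ / c₄ = 74.9091 / 0.9650 = 77.6260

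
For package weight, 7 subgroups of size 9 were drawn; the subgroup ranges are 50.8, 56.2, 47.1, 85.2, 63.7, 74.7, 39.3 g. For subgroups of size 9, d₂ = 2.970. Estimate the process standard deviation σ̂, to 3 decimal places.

R̄ = (50.8 + 56.2 + 47.1 + 85.2 + 63.7 + 74.7 + 39.3) / 7 = 59.5714
σ̂ = R̄ / d₂ = 59.5714 / 2.970 = 20.0577

20.058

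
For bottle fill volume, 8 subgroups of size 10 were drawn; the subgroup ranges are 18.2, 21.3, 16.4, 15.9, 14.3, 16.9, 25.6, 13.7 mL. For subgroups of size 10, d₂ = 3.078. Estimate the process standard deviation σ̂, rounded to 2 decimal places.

5.78

R̄ = (18.2 + 21.3 + 16.4 + 15.9 + 14.3 + 16.9 + 25.6 + 13.7) / 8 = 17.7875
σ̂ = R̄ / d₂ = 17.7875 / 3.078 = 5.7789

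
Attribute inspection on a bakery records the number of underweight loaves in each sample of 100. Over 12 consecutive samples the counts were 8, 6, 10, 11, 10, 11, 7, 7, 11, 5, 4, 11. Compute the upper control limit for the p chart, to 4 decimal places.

p̄ = Σdᵢ / (k·n) = 101 / (12 × 100) = 0.08417
UCL = p̄ + 3·√(p̄(1−p̄)/n) = 0.08417 + 3 × √(0.08417×0.91583/100) = 0.08417 + 3 × 0.02776 = 0.16746

0.1675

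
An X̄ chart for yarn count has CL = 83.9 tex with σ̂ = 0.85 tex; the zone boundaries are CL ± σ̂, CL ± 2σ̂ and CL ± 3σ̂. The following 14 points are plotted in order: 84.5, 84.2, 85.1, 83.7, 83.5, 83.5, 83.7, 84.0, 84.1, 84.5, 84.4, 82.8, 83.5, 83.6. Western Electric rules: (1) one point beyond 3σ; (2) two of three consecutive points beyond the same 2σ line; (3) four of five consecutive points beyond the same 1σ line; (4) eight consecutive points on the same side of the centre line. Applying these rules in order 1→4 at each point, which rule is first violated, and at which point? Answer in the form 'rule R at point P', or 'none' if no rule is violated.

none

Zone of each point (C = within 1σ̂, B = 1σ̂–2σ̂, A = 2σ̂–3σ̂, * = beyond 3σ̂; sign = side of CL): 1:+C, 2:+C, 3:+B, 4:-C, 5:-C, 6:-C, 7:-C, 8:+C, 9:+C, 10:+C, 11:+C, 12:-B, 13:-C, 14:-C
No rule fires across all 14 points.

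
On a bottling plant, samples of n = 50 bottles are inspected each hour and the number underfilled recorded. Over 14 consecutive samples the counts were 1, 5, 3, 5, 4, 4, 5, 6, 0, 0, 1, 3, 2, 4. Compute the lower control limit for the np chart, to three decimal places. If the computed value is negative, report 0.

0.000

p̄ = Σdᵢ / (k·n) = 43 / (14 × 50) = 0.06143
LCL = np̄ − 3·√(np̄(1−p̄)) = 3.0714 − 3 × 1.6979 = -2.0222 → 0 (negative, so LCL = 0)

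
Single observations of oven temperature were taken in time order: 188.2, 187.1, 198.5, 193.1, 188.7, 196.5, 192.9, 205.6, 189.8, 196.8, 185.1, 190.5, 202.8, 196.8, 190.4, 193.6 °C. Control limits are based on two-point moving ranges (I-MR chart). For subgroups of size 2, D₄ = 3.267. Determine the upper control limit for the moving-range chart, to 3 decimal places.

24.873

Moving ranges: 1.1, 11.4, 5.4, 4.4, 7.8, 3.6, 12.7, 15.8, 7.0, 11.7, 5.4, 12.3, 6.0, 6.4, 3.2; M̄R̄ = 114.2000 / 15 = 7.6133
UCL_MR = D₄·M̄R̄ = 3.267 × 7.6133 = 24.8728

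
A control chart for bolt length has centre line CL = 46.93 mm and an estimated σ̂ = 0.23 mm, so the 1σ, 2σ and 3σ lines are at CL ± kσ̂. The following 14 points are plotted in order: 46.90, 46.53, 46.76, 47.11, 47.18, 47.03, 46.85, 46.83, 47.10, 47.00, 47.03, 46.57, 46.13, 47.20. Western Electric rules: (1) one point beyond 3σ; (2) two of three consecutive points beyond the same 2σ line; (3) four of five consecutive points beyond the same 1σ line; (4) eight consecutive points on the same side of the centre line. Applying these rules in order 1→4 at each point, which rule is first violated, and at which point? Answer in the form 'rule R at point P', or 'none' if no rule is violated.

rule 1 at point 13

Zone of each point (C = within 1σ̂, B = 1σ̂–2σ̂, A = 2σ̂–3σ̂, * = beyond 3σ̂; sign = side of CL): 1:-C, 2:-B, 3:-C, 4:+C, 5:+B, 6:+C, 7:-C, 8:-C, 9:+C, 10:+C, 11:+C, 12:-B, 13:-*, 14:+B
Rule 1 (one point beyond the 3σ limits) is satisfied at point 13.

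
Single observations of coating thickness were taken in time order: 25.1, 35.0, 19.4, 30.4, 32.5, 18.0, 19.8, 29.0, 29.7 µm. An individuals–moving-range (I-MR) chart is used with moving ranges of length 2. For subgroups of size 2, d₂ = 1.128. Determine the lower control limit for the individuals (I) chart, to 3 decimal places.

X̄ = (25.1 + 35.0 + 19.4 + 30.4 + 32.5 + 18.0 + 19.8 + 29.0 + 29.7) / 9 = 26.5444
Moving ranges: 9.9, 15.6, 11.0, 2.1, 14.5, 1.8, 9.2, 0.7; M̄R̄ = 64.8000 / 8 = 8.1000
LCL = X̄ − 3·M̄R̄/d₂ = 26.5444 − 3 × 8.1000 / 1.128 = 5.0019

5.002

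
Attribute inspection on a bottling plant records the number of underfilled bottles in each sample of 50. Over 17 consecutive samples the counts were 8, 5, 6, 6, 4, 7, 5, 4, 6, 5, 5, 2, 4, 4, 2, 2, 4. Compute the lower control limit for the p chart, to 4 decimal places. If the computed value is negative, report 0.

p̄ = Σdᵢ / (k·n) = 79 / (17 × 50) = 0.09294
LCL = p̄ − 3·√(p̄(1−p̄)/n) = 0.09294 − 3 × 0.04106 = -0.03024 → 0 (negative, so LCL = 0)

0.0000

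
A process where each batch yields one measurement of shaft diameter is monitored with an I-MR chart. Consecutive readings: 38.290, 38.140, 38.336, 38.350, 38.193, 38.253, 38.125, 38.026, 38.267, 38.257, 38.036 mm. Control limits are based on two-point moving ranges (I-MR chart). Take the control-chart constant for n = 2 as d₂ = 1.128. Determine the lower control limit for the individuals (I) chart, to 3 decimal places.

37.867

X̄ = (38.290 + 38.140 + 38.336 + 38.350 + 38.193 + 38.253 + 38.125 + 38.026 + 38.267 + 38.257 + 38.036) / 11 = 38.2066
Moving ranges: 0.150, 0.196, 0.014, 0.157, 0.060, 0.128, 0.099, 0.241, 0.010, 0.221; M̄R̄ = 1.2760 / 10 = 0.1276
LCL = X̄ − 3·M̄R̄/d₂ = 38.2066 − 3 × 0.1276 / 1.128 = 37.8673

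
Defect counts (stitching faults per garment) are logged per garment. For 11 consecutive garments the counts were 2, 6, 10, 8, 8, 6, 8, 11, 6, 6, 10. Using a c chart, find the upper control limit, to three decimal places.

c̄ = (2 + 6 + 10 + 8 + 8 + 6 + 8 + 11 + 6 + 6 + 10) / 11 = 81 / 11 = 7.3636
UCL = c̄ + 3√c̄ = 7.3636 + 3 × √7.3636 = 7.3636 + 3 × 2.7136 = 15.5044

15.504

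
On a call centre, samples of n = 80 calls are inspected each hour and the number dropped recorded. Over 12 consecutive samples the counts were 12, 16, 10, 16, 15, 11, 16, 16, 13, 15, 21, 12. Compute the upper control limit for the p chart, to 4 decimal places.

0.3091

p̄ = Σdᵢ / (k·n) = 173 / (12 × 80) = 0.18021
UCL = p̄ + 3·√(p̄(1−p̄)/n) = 0.18021 + 3 × √(0.18021×0.81979/80) = 0.18021 + 3 × 0.04297 = 0.30913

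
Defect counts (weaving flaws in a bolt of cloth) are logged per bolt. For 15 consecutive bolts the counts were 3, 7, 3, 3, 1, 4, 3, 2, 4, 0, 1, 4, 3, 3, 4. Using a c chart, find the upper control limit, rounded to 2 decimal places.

c̄ = (3 + 7 + 3 + 3 + 1 + 4 + 3 + 2 + 4 + 0 + 1 + 4 + 3 + 3 + 4) / 15 = 45 / 15 = 3.0000
UCL = c̄ + 3√c̄ = 3.0000 + 3 × √3.0000 = 3.0000 + 3 × 1.7321 = 8.1962

8.20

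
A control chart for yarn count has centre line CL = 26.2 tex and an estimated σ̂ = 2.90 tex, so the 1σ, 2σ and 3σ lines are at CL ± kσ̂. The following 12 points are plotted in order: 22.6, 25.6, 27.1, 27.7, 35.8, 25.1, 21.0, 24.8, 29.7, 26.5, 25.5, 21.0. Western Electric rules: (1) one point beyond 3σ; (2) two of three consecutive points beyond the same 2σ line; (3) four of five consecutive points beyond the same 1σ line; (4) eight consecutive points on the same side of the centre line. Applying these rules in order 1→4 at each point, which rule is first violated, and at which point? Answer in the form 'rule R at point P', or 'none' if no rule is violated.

rule 1 at point 5

Zone of each point (C = within 1σ̂, B = 1σ̂–2σ̂, A = 2σ̂–3σ̂, * = beyond 3σ̂; sign = side of CL): 1:-B, 2:-C, 3:+C, 4:+C, 5:+*, 6:-C, 7:-B, 8:-C, 9:+B, 10:+C, 11:-C, 12:-B
Rule 1 (one point beyond the 3σ limits) is satisfied at point 5.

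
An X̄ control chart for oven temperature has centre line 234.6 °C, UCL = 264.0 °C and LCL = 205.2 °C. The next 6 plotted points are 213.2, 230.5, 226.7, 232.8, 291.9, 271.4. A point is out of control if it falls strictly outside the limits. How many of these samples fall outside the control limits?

Compare each point to [205.2, 264.0]: sample 5 = 291.9 > UCL; sample 6 = 271.4 > UCL.

2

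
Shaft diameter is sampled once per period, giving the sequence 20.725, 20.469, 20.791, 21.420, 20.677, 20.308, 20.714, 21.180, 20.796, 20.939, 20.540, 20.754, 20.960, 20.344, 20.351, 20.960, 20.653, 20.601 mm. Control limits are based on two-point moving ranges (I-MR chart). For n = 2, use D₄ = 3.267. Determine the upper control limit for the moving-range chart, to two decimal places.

Moving ranges: 0.256, 0.322, 0.629, 0.743, 0.369, 0.406, 0.466, 0.384, 0.143, 0.399, 0.214, 0.206, 0.616, 0.007, 0.609, 0.307, 0.052; M̄R̄ = 6.1280 / 17 = 0.3605
UCL_MR = D₄·M̄R̄ = 3.267 × 0.3605 = 1.1777

1.18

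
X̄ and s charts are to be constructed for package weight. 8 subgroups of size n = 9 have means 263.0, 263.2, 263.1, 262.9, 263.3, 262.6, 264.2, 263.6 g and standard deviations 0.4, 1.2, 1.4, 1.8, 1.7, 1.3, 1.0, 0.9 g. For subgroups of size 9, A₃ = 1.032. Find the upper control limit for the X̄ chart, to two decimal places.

264.49

X̄̄ = (263.0 + 263.2 + 263.1 + 262.9 + 263.3 + 262.6 + 264.2 + 263.6) / 8 = 263.2375
s̄ = (0.4 + 1.2 + 1.4 + 1.8 + 1.7 + 1.3 + 1.0 + 0.9) / 8 = 1.2125
UCL = X̄̄ + A₃·s̄ = 263.2375 + 1.032 × 1.2125 = 264.4888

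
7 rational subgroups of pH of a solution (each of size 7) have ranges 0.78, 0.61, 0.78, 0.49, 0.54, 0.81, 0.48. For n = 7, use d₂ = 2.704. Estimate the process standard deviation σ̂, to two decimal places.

0.24

R̄ = (0.78 + 0.61 + 0.78 + 0.49 + 0.54 + 0.81 + 0.48) / 7 = 0.6414
σ̂ = R̄ / d₂ = 0.6414 / 2.704 = 0.2372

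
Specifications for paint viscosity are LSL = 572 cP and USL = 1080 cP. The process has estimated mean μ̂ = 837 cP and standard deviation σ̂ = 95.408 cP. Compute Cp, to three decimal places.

Cp = (USL − LSL) / (6σ̂) = (1080 − 572) / (6 × 95.408) = 508.0000 / 572.4480 = 0.8874

0.887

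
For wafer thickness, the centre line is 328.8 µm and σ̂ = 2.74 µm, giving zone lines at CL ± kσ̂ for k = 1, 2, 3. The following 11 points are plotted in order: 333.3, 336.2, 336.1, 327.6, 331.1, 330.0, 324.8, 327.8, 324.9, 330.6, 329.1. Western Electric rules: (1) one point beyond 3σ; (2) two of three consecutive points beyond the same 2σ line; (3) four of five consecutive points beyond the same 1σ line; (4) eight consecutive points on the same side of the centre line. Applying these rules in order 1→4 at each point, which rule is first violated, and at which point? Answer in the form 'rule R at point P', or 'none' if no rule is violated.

rule 2 at point 3

Zone of each point (C = within 1σ̂, B = 1σ̂–2σ̂, A = 2σ̂–3σ̂, * = beyond 3σ̂; sign = side of CL): 1:+B, 2:+A, 3:+A, 4:-C, 5:+C, 6:+C, 7:-B, 8:-C, 9:-B, 10:+C, 11:+C
Rule 2 (two of three consecutive points beyond the same 2σ limit) is satisfied at point 3.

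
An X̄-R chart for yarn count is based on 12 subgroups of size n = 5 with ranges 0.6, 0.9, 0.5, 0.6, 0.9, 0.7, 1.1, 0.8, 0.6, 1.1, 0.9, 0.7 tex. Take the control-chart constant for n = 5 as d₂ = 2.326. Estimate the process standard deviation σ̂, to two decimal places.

0.34

R̄ = (0.6 + 0.9 + 0.5 + 0.6 + 0.9 + 0.7 + 1.1 + 0.8 + 0.6 + 1.1 + 0.9 + 0.7) / 12 = 0.7833
σ̂ = R̄ / d₂ = 0.7833 / 2.326 = 0.3368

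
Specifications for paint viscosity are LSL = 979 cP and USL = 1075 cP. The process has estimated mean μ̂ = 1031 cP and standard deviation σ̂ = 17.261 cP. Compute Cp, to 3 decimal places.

0.927

Cp = (USL − LSL) / (6σ̂) = (1075 − 979) / (6 × 17.261) = 96.0000 / 103.5660 = 0.9269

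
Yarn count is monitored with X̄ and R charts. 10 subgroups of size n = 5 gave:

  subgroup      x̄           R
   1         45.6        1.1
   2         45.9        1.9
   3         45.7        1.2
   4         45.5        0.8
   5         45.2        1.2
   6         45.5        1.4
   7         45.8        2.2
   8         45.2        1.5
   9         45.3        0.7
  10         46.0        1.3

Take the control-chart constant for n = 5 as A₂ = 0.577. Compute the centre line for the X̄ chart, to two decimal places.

45.57

X̄̄ = (45.6 + 45.9 + 45.7 + 45.5 + 45.2 + 45.5 + 45.8 + 45.2 + 45.3 + 46.0) / 10 = 455.7000 / 10 = 45.5700
CL = X̄̄ = 45.5700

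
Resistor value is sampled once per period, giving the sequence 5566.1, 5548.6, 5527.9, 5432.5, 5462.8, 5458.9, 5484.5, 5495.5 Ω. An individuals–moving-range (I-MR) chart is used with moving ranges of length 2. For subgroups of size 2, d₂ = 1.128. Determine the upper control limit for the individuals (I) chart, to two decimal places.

5574.76

X̄ = (5566.1 + 5548.6 + 5527.9 + 5432.5 + 5462.8 + 5458.9 + 5484.5 + 5495.5) / 8 = 5497.1000
Moving ranges: 17.5, 20.7, 95.4, 30.3, 3.9, 25.6, 11.0; M̄R̄ = 204.4000 / 7 = 29.2000
UCL = X̄ + 3·M̄R̄/d₂ = 5497.1000 + 3 × 29.2000 / 1.128 = 5574.7596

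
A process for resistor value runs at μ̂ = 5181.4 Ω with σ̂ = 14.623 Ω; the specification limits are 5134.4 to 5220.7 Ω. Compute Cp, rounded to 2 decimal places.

0.98

Cp = (USL − LSL) / (6σ̂) = (5220.7 − 5134.4) / (6 × 14.623) = 86.3000 / 87.7380 = 0.9836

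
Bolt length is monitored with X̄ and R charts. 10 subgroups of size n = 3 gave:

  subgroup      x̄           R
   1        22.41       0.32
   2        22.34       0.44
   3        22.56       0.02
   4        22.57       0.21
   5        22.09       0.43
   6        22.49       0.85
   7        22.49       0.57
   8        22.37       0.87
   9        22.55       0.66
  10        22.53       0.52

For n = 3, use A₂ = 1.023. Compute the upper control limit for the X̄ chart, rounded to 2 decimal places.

22.94

X̄̄ = (22.41 + 22.34 + 22.56 + 22.57 + 22.09 + 22.49 + 22.49 + 22.37 + 22.55 + 22.53) / 10 = 224.4000 / 10 = 22.4400
R̄ = (0.32 + 0.44 + 0.02 + 0.21 + 0.43 + 0.85 + 0.57 + 0.87 + 0.66 + 0.52) / 10 = 4.8900 / 10 = 0.4890
UCL = X̄̄ + A₂·R̄ = 22.4400 + 1.023 × 0.4890 = 22.9402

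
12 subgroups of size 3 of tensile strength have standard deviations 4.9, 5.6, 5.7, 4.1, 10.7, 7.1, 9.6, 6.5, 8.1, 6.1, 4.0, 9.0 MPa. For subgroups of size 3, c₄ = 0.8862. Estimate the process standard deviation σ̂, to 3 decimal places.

s̄ = (4.9 + 5.6 + 5.7 + 4.1 + 10.7 + 7.1 + 9.6 + 6.5 + 8.1 + 6.1 + 4.0 + 9.0) / 12 = 6.7833
σ̂ = s̄ / c₄ = 6.7833 / 0.8862 = 7.6544

7.654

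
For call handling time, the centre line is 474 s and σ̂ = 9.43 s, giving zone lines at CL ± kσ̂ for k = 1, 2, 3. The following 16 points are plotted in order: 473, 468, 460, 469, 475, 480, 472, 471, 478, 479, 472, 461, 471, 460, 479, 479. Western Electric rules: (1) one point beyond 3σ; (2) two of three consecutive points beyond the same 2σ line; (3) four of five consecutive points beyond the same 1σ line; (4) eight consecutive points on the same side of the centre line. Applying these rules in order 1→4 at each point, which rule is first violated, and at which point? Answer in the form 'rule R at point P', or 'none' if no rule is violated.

Zone of each point (C = within 1σ̂, B = 1σ̂–2σ̂, A = 2σ̂–3σ̂, * = beyond 3σ̂; sign = side of CL): 1:-C, 2:-C, 3:-B, 4:-C, 5:+C, 6:+C, 7:-C, 8:-C, 9:+C, 10:+C, 11:-C, 12:-B, 13:-C, 14:-B, 15:+C, 16:+C
No rule fires across all 16 points.

none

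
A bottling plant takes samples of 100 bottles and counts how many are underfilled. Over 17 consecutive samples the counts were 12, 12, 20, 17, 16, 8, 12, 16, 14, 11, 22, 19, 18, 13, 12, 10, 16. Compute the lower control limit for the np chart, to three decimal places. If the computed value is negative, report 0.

3.999

p̄ = Σdᵢ / (k·n) = 248 / (17 × 100) = 0.14588
LCL = np̄ − 3·√(np̄(1−p̄)) = 14.5882 − 3 × 3.5299 = 3.9986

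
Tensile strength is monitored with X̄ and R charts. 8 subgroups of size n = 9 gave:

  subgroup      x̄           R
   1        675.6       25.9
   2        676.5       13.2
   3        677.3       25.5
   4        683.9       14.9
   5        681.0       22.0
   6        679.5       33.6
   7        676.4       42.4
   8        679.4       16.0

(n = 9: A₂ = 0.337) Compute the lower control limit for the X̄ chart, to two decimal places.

670.55

X̄̄ = (675.6 + 676.5 + 677.3 + 683.9 + 681.0 + 679.5 + 676.4 + 679.4) / 8 = 5429.6000 / 8 = 678.7000
R̄ = (25.9 + 13.2 + 25.5 + 14.9 + 22.0 + 33.6 + 42.4 + 16.0) / 8 = 193.5000 / 8 = 24.1875
LCL = X̄̄ − A₂·R̄ = 678.7000 − 0.337 × 24.1875 = 670.5488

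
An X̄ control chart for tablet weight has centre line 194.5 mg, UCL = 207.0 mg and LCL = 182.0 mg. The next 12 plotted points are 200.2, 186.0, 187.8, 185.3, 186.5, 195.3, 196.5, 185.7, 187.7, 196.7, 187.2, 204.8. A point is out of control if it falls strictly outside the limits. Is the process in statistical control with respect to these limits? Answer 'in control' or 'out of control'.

All 12 points lie within [182.0, 207.0].

in control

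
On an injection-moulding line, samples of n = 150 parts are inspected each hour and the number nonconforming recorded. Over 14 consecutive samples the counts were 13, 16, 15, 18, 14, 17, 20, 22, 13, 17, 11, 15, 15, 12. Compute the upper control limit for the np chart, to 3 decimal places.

26.778

p̄ = Σdᵢ / (k·n) = 218 / (14 × 150) = 0.10381
UCL = np̄ + 3·√(np̄(1−p̄)) = 15.5714 + 3 × √(15.5714×0.89619) = 15.5714 + 3 × 3.7356 = 26.7783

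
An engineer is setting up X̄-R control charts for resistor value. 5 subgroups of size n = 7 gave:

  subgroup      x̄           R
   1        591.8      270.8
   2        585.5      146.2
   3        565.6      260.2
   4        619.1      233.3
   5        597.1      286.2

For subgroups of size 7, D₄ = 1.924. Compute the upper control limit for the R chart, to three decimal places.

460.490

R̄ = (270.8 + 146.2 + 260.2 + 233.3 + 286.2) / 5 = 1196.7000 / 5 = 239.3400
UCL_R = D₄·R̄ = 1.924 × 239.3400 = 460.4902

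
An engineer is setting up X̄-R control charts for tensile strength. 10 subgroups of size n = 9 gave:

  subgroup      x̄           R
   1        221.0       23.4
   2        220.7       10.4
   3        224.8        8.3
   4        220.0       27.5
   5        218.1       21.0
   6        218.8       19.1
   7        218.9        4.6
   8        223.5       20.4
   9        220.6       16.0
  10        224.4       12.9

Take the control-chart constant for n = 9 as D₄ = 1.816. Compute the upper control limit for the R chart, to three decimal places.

29.710

R̄ = (23.4 + 10.4 + 8.3 + 27.5 + 21.0 + 19.1 + 4.6 + 20.4 + 16.0 + 12.9) / 10 = 163.6000 / 10 = 16.3600
UCL_R = D₄·R̄ = 1.816 × 16.3600 = 29.7098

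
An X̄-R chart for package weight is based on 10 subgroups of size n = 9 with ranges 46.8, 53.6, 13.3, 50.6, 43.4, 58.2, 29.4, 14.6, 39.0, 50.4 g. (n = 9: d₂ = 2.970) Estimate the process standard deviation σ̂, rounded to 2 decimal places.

R̄ = (46.8 + 53.6 + 13.3 + 50.6 + 43.4 + 58.2 + 29.4 + 14.6 + 39.0 + 50.4) / 10 = 39.9300
σ̂ = R̄ / d₂ = 39.9300 / 2.970 = 13.4444

13.44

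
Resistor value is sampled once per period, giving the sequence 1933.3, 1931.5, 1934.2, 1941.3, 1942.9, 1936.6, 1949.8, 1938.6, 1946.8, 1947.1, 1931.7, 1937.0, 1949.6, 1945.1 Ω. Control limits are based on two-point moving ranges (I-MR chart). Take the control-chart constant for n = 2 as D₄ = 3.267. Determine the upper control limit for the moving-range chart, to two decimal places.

22.67

Moving ranges: 1.8, 2.7, 7.1, 1.6, 6.3, 13.2, 11.2, 8.2, 0.3, 15.4, 5.3, 12.6, 4.5; M̄R̄ = 90.2000 / 13 = 6.9385
UCL_MR = D₄·M̄R̄ = 3.267 × 6.9385 = 22.6680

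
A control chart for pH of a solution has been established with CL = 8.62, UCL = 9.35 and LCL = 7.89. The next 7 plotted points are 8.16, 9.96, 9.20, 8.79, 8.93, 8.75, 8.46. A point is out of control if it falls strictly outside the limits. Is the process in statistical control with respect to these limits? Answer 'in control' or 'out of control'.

Compare each point to [7.89, 9.35]: sample 2 = 9.96 > UCL.

out of control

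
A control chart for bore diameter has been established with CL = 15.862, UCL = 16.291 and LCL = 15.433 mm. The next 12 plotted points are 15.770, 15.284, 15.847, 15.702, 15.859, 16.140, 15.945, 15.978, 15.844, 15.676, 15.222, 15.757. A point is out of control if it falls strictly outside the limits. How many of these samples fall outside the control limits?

2

Compare each point to [15.433, 16.291]: sample 2 = 15.284 < LCL; sample 11 = 15.222 < LCL.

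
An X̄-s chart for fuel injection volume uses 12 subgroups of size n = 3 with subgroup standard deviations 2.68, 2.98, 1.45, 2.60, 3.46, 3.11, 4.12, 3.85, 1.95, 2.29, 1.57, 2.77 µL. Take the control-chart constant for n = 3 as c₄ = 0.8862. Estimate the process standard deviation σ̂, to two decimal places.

3.09

s̄ = (2.68 + 2.98 + 1.45 + 2.60 + 3.46 + 3.11 + 4.12 + 3.85 + 1.95 + 2.29 + 1.57 + 2.77) / 12 = 2.7358
σ̂ = s̄ / c₄ = 2.7358 / 0.8862 = 3.0872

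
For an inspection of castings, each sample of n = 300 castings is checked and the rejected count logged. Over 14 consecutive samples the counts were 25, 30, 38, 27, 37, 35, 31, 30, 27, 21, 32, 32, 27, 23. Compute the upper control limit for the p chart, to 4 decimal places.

0.1505

p̄ = Σdᵢ / (k·n) = 415 / (14 × 300) = 0.09881
UCL = p̄ + 3·√(p̄(1−p̄)/n) = 0.09881 + 3 × √(0.09881×0.90119/300) = 0.09881 + 3 × 0.01723 = 0.15049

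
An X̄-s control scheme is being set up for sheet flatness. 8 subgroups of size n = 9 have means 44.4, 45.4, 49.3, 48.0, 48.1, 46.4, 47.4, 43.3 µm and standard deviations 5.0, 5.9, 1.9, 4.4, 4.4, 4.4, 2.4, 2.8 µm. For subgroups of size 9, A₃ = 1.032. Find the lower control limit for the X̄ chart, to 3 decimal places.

42.513

X̄̄ = (44.4 + 45.4 + 49.3 + 48.0 + 48.1 + 46.4 + 47.4 + 43.3) / 8 = 46.5375
s̄ = (5.0 + 5.9 + 1.9 + 4.4 + 4.4 + 4.4 + 2.4 + 2.8) / 8 = 3.9000
LCL = X̄̄ − A₃·s̄ = 46.5375 − 1.032 × 3.9000 = 42.5127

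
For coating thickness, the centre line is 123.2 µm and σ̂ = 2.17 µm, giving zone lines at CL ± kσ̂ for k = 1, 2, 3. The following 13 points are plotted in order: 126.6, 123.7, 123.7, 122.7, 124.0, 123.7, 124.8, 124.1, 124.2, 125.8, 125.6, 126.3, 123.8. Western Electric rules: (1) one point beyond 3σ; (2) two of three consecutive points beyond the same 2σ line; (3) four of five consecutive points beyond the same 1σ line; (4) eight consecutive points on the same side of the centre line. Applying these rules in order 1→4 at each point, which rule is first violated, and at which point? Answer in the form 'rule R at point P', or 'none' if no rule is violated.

Zone of each point (C = within 1σ̂, B = 1σ̂–2σ̂, A = 2σ̂–3σ̂, * = beyond 3σ̂; sign = side of CL): 1:+B, 2:+C, 3:+C, 4:-C, 5:+C, 6:+C, 7:+C, 8:+C, 9:+C, 10:+B, 11:+B, 12:+B, 13:+C
Rule 4 (eight consecutive points on the same side of the centre line) is satisfied at point 12.

rule 4 at point 12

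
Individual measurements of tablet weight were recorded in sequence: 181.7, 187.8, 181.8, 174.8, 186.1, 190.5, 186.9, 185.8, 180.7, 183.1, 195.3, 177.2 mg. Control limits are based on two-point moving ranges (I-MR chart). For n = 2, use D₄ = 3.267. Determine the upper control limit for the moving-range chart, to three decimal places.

22.958

Moving ranges: 6.1, 6.0, 7.0, 11.3, 4.4, 3.6, 1.1, 5.1, 2.4, 12.2, 18.1; M̄R̄ = 77.3000 / 11 = 7.0273
UCL_MR = D₄·M̄R̄ = 3.267 × 7.0273 = 22.9581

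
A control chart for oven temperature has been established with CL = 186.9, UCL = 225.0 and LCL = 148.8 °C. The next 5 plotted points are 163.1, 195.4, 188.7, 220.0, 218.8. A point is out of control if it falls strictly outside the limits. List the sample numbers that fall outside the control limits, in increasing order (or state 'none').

none

All 5 points lie within [148.8, 225.0].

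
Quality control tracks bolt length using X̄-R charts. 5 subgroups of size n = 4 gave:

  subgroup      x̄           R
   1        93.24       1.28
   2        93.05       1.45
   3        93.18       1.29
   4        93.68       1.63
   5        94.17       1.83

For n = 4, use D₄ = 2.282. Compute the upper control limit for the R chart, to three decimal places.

3.414

R̄ = (1.28 + 1.45 + 1.29 + 1.63 + 1.83) / 5 = 7.4800 / 5 = 1.4960
UCL_R = D₄·R̄ = 2.282 × 1.4960 = 3.4139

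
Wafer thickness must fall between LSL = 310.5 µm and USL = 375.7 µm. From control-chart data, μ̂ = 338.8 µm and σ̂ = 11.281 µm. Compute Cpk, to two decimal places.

0.84

Cpu = (USL − μ̂) / (3σ̂) = (375.7 − 338.8) / (3 × 11.281) = 1.0903; Cpl = (μ̂ − LSL) / (3σ̂) = (338.8 − 310.5) / (3 × 11.281) = 0.8362; Cpk = min(Cpu, Cpl) = 0.8362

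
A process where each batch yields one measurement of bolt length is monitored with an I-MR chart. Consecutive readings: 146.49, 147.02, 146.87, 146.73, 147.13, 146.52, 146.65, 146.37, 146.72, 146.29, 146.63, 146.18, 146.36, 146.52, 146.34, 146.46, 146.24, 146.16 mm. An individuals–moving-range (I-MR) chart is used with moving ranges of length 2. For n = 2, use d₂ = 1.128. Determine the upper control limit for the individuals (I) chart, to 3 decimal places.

147.281

X̄ = (146.49 + 147.02 + 146.87 + 146.73 + 147.13 + 146.52 + 146.65 + 146.37 + 146.72 + 146.29 + 146.63 + 146.18 + 146.36 + 146.52 + 146.34 + 146.46 + 146.24 + 146.16) / 18 = 146.5378
Moving ranges: 0.53, 0.15, 0.14, 0.40, 0.61, 0.13, 0.28, 0.35, 0.43, 0.34, 0.45, 0.18, 0.16, 0.18, 0.12, 0.22, 0.08; M̄R̄ = 4.7500 / 17 = 0.2794
UCL = X̄ + 3·M̄R̄/d₂ = 146.5378 + 3 × 0.2794 / 1.128 = 147.2809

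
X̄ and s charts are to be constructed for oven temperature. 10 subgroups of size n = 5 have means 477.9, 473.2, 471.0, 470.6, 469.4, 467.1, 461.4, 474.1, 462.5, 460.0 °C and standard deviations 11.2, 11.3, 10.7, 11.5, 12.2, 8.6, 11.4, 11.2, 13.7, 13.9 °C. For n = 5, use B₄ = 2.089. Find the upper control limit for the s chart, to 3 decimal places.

s̄ = (11.2 + 11.3 + 10.7 + 11.5 + 12.2 + 8.6 + 11.4 + 11.2 + 13.7 + 13.9) / 10 = 11.5700
UCL_s = B₄·s̄ = 2.089 × 11.5700 = 24.1697

24.170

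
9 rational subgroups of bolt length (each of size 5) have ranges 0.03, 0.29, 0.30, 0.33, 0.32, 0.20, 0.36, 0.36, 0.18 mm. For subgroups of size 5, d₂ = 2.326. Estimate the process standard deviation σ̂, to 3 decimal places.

R̄ = (0.03 + 0.29 + 0.30 + 0.33 + 0.32 + 0.20 + 0.36 + 0.36 + 0.18) / 9 = 0.2633
σ̂ = R̄ / d₂ = 0.2633 / 2.326 = 0.1132

0.113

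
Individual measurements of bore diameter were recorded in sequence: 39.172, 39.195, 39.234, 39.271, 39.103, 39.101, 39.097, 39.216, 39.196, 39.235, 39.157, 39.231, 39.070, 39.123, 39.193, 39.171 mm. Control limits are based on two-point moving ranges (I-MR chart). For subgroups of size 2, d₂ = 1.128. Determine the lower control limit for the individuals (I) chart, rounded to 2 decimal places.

39.01

X̄ = (39.172 + 39.195 + 39.234 + 39.271 + 39.103 + 39.101 + 39.097 + 39.216 + 39.196 + 39.235 + 39.157 + 39.231 + 39.070 + 39.123 + 39.193 + 39.171) / 16 = 39.1728
Moving ranges: 0.023, 0.039, 0.037, 0.168, 0.002, 0.004, 0.119, 0.020, 0.039, 0.078, 0.074, 0.161, 0.053, 0.070, 0.022; M̄R̄ = 0.9090 / 15 = 0.0606
LCL = X̄ − 3·M̄R̄/d₂ = 39.1728 − 3 × 0.0606 / 1.128 = 39.0116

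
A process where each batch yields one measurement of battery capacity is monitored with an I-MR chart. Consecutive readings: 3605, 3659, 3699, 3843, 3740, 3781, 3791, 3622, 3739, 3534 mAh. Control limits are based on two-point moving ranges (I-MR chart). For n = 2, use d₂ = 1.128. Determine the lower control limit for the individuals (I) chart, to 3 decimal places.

X̄ = (3605 + 3659 + 3699 + 3843 + 3740 + 3781 + 3791 + 3622 + 3739 + 3534) / 10 = 3701.3000
Moving ranges: 54, 40, 144, 103, 41, 10, 169, 117, 205; M̄R̄ = 883.0000 / 9 = 98.1111
LCL = X̄ − 3·M̄R̄/d₂ = 3701.3000 − 3 × 98.1111 / 1.128 = 3440.3662

3440.366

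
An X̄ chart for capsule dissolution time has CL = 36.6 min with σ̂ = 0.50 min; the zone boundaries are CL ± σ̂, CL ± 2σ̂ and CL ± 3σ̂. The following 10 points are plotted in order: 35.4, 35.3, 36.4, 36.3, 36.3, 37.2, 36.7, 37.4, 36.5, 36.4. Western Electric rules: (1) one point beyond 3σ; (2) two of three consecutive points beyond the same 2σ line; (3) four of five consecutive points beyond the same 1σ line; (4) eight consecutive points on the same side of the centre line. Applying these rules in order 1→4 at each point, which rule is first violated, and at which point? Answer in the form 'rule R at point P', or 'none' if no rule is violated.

Zone of each point (C = within 1σ̂, B = 1σ̂–2σ̂, A = 2σ̂–3σ̂, * = beyond 3σ̂; sign = side of CL): 1:-A, 2:-A, 3:-C, 4:-C, 5:-C, 6:+B, 7:+C, 8:+B, 9:-C, 10:-C
Rule 2 (two of three consecutive points beyond the same 2σ limit) is satisfied at point 2.

rule 2 at point 2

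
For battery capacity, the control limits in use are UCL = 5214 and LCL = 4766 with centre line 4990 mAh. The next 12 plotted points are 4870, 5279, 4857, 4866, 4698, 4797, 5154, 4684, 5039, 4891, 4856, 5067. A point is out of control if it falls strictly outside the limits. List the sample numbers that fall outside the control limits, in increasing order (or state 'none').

Compare each point to [4766, 5214]: sample 2 = 5279 > UCL; sample 5 = 4698 < LCL; sample 8 = 4684 < LCL.

2, 5, 8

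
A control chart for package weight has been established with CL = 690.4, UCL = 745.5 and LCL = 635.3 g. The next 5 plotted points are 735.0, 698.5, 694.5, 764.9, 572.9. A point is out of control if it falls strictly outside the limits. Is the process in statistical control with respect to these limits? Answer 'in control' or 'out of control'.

out of control

Compare each point to [635.3, 745.5]: sample 4 = 764.9 > UCL; sample 5 = 572.9 < LCL.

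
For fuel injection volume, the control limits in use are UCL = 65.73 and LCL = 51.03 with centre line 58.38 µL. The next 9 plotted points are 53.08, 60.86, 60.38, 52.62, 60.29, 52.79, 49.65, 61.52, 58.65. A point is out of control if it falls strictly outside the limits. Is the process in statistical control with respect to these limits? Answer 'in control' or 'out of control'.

out of control

Compare each point to [51.03, 65.73]: sample 7 = 49.65 < LCL.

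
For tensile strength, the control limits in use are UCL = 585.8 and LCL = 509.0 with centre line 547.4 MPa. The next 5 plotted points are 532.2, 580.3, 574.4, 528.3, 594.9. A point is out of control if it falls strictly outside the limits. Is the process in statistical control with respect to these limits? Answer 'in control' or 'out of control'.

Compare each point to [509.0, 585.8]: sample 5 = 594.9 > UCL.

out of control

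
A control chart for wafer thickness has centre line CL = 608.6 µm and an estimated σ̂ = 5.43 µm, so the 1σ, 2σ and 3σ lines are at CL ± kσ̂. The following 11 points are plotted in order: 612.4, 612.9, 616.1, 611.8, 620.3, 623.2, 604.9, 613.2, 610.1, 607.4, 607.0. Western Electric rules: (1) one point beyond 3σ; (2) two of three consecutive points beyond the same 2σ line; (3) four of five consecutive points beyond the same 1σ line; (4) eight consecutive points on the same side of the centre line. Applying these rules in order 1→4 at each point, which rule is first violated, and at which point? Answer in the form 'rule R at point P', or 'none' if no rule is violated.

rule 2 at point 6

Zone of each point (C = within 1σ̂, B = 1σ̂–2σ̂, A = 2σ̂–3σ̂, * = beyond 3σ̂; sign = side of CL): 1:+C, 2:+C, 3:+B, 4:+C, 5:+A, 6:+A, 7:-C, 8:+C, 9:+C, 10:-C, 11:-C
Rule 2 (two of three consecutive points beyond the same 2σ limit) is satisfied at point 6.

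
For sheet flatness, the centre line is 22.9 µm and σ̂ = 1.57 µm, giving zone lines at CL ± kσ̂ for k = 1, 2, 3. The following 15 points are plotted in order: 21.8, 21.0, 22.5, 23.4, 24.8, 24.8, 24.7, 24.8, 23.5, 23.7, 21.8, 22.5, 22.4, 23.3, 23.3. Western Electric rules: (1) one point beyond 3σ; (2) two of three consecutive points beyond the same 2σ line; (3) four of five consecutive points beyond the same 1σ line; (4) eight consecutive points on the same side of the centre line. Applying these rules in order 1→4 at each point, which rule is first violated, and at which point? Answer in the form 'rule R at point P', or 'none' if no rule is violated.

Zone of each point (C = within 1σ̂, B = 1σ̂–2σ̂, A = 2σ̂–3σ̂, * = beyond 3σ̂; sign = side of CL): 1:-C, 2:-B, 3:-C, 4:+C, 5:+B, 6:+B, 7:+B, 8:+B, 9:+C, 10:+C, 11:-C, 12:-C, 13:-C, 14:+C, 15:+C
Rule 3 (four of five consecutive points beyond the same 1σ limit) is satisfied at point 8.

rule 3 at point 8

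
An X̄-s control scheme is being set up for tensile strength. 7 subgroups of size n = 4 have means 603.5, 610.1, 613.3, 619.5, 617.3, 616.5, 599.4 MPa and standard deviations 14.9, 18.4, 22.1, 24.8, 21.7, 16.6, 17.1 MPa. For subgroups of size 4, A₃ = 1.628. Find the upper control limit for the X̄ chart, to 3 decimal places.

X̄̄ = (603.5 + 610.1 + 613.3 + 619.5 + 617.3 + 616.5 + 599.4) / 7 = 611.3714
s̄ = (14.9 + 18.4 + 22.1 + 24.8 + 21.7 + 16.6 + 17.1) / 7 = 19.3714
UCL = X̄̄ + A₃·s̄ = 611.3714 + 1.628 × 19.3714 = 642.9081

642.908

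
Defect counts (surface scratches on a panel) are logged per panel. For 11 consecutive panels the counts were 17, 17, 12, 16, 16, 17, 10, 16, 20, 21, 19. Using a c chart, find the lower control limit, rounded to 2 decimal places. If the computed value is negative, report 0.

4.29

c̄ = (17 + 17 + 12 + 16 + 16 + 17 + 10 + 16 + 20 + 21 + 19) / 11 = 181 / 11 = 16.4545
LCL = c̄ − 3√c̄ = 16.4545 − 3 × 4.0564 = 4.2853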